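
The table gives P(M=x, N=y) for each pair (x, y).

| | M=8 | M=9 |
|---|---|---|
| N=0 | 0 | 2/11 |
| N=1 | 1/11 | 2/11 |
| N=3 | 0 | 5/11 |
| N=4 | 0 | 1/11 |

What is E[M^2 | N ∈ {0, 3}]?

P(N ∈ {0, 3}) = 7/11.
Σ M^2·P over the event = 81·(2/11) + 81·(5/11) = 567/11.
E[M^2 | N ∈ {0, 3}] = (567/11) / (7/11) = 81.

81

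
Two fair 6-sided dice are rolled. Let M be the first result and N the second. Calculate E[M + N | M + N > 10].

Outcomes with M + N > 10: (5,6), (6,5), (6,6), each with probability 1/36.
E[M + N | M + N > 10] = (11 + 11 + 12) / 3 = 34/3.

34/3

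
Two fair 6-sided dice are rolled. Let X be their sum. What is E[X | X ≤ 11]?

48/7

P(X ≤ 11) = 35/36.
E[X | X ≤ 11] = (20/3) / (35/36) = 48/7.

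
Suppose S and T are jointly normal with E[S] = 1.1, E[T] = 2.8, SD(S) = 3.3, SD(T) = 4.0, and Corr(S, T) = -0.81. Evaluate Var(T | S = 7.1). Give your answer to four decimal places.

Var(T | S=x) = (1 − ρ²)·σ_T².
Var(T | S=7.1) = (4.0)²·(1 − (-0.81)²) = 16·0.3439 = 5.5024.

5.5024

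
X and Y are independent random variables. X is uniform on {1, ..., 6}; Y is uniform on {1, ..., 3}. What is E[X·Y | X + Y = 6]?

Outcomes with X + Y = 6: (3,3), (4,2), (5,1), each with probability 1/18.
E[X·Y | X + Y = 6] = (9 + 8 + 5) / 3 = 22/3.

22/3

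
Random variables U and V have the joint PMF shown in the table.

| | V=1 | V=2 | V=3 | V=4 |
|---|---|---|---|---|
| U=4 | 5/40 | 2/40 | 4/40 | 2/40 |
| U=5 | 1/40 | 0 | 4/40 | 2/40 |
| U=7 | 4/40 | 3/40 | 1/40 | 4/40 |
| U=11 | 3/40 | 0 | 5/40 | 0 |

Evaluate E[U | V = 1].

P(V = 1) = 13/40.
Σ U·P over the event = 4·(5/40) + 5·(1/40) + 7·(4/40) + 11·(3/40) = 43/20.
E[U | V = 1] = (43/20) / (13/40) = 86/13.

86/13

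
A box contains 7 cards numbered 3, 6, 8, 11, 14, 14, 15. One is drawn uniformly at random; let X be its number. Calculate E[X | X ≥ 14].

P(X ≥ 14) = 3/7.
Σ over the event: 14·2/7 + 15·1/7 = 43/7.
E[X | X ≥ 14] = (43/7) / (3/7) = 43/3.

43/3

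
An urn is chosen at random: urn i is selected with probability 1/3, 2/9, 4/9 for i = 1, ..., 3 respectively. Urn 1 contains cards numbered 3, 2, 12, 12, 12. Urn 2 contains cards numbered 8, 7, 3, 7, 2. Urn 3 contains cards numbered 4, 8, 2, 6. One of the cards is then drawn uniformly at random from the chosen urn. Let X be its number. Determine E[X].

E[X | urn 1] = (3+2+12+12+12)/5 = 41/5.
E[X | urn 2] = (8+7+3+7+2)/5 = 27/5.
E[X | urn 3] = (4+8+2+6)/4 = 5.
E[X] = (1/3)·(41/5) + (2/9)·(27/5) + (4/9)·(5) = 277/45.

277/45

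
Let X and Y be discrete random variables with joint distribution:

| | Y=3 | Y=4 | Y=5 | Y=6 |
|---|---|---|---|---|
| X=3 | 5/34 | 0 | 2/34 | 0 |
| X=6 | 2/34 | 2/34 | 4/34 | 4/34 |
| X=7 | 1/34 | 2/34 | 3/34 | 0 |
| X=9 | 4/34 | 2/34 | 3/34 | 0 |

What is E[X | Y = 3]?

P(Y = 3) = 6/17.
Σ X·P over the event = 3·(5/34) + 6·(2/34) + 7·(1/34) + 9·(4/34) = 35/17.
E[X | Y = 3] = (35/17) / (6/17) = 35/6.

35/6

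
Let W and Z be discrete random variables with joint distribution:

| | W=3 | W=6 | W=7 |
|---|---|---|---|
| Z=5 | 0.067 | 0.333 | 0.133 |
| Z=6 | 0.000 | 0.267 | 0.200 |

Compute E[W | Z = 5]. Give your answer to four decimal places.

P(Z = 5) = 0.533.
Σ W·P over the event = 3·(0.067) + 6·(0.333) + 7·(0.133) = 3.130.
E[W | Z = 5] = (3.130) / (0.533) = 5.8724.

5.8724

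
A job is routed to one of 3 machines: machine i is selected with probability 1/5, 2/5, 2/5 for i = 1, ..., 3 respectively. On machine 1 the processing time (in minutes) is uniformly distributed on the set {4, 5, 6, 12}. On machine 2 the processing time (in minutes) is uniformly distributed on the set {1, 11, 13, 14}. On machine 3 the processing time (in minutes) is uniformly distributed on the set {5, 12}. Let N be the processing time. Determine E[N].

E[N | machine 1] = (4+5+6+12)/4 = 27/4.
E[N | machine 2] = (1+11+13+14)/4 = 39/4.
E[N | machine 3] = (5+12)/2 = 17/2.
By the law of total expectation,
E[N] = (1/5)·(27/4) + (2/5)·(39/4) + (2/5)·(17/2) = 173/20.

173/20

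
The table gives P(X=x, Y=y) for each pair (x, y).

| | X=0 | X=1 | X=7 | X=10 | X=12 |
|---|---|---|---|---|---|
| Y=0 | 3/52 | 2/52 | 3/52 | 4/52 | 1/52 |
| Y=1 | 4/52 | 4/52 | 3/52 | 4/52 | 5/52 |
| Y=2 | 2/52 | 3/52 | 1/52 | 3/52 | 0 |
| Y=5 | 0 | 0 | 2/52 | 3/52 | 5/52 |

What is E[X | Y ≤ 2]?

40/7

P(Y ≤ 2) = 21/26.
Summing X·P(X=x,Y=y) over the conditioning event gives 60/13.
E[X | Y ≤ 2] = (60/13) / (21/26) = 40/7.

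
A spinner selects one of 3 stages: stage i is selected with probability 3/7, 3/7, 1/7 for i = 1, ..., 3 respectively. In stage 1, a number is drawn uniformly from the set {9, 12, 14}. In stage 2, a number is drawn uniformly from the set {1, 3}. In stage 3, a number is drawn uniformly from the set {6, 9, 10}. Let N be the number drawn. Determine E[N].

148/21

E[N | stage 1] = (9+12+14)/3 = 35/3.
E[N | stage 2] = (1+3)/2 = 2.
E[N | stage 3] = (6+9+10)/3 = 25/3.
E[N] = (3/7)·(35/3) + (3/7)·(2) + (1/7)·(25/3) = 148/21.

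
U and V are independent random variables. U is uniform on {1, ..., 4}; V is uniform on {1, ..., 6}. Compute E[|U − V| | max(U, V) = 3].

6/5

Outcomes with max(U, V) = 3: (1,3), (2,3), (3,1), (3,2), (3,3), each with probability 1/24.
E[|U − V| | max(U, V) = 3] = (2 + 1 + 2 + 1 + 0) / 5 = 6/5.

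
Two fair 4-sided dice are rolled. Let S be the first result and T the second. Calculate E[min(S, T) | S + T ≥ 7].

Outcomes with S + T ≥ 7: (3,4), (4,3), (4,4), each with probability 1/16.
E[min(S, T) | S + T ≥ 7] = (3 + 3 + 4) / 3 = 10/3.

10/3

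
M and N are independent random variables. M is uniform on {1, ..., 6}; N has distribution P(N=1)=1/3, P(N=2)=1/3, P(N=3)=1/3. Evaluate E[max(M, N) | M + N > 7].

17/3

P(M + N > 7) = 1/6.
Summing max(M,N)·P(x,y) over outcomes with M + N > 7 gives 17/18.
E[max(M, N) | M + N > 7] = (17/18) / (1/6) = 17/3.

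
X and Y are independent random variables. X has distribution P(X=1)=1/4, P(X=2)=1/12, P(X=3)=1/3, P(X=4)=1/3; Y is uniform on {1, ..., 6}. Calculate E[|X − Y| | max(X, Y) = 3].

19/16

P(max(X, Y) = 3) = 2/9.
Summing |X−Y|·P(x,y) over outcomes with max(X, Y) = 3 gives 19/72.
E[|X − Y| | max(X, Y) = 3] = (19/72) / (2/9) = 19/16.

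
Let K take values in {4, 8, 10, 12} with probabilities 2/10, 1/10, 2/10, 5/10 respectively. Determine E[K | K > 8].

80/7

P(K > 8) = 7/10.
Σ over the event: 10·1/5 + 12·1/2 = 8.
E[K | K > 8] = (8) / (7/10) = 80/7.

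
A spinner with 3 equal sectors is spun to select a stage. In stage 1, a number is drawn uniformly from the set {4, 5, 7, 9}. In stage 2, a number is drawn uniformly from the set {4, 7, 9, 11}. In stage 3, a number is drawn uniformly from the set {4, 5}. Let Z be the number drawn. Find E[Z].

E[Z | stage 1] = (4+5+7+9)/4 = 25/4.
E[Z | stage 2] = (4+7+9+11)/4 = 31/4.
E[Z | stage 3] = (4+5)/2 = 9/2.
E[Z] = (1/3)·(25/4) + (1/3)·(31/4) + (1/3)·(9/2) = 37/6.

37/6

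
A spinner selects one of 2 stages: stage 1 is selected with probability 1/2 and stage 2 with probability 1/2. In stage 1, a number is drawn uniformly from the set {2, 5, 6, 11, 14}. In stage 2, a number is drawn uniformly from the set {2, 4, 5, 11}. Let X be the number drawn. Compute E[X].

131/20

E[X | stage 1] = (2+5+6+11+14)/5 = 38/5.
E[X | stage 2] = (2+4+5+11)/4 = 11/2.
E[X] = (1/2)·(38/5) + (1/2)·(11/2) = 131/20.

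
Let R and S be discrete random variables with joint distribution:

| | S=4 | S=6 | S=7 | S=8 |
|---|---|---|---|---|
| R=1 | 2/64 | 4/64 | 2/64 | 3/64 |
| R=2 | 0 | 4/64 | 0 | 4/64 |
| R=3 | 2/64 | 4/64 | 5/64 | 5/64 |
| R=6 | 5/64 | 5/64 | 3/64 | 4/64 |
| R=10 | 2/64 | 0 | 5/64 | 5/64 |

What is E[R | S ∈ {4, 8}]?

79/16

P(S ∈ {4, 8}) = 1/2.
Summing R·P(R=x,S=y) over the conditioning event gives 79/32.
E[R | S ∈ {4, 8}] = (79/32) / (1/2) = 79/16.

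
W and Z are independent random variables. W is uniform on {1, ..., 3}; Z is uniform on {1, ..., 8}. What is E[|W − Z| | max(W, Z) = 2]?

Outcomes with max(W, Z) = 2: (1,2), (2,1), (2,2), each with probability 1/24.
E[|W − Z| | max(W, Z) = 2] = (1 + 1 + 0) / 3 = 2/3.

2/3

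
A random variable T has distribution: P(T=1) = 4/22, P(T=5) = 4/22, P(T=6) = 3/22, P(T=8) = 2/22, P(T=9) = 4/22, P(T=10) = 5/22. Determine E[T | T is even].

42/5

P(T is even) = 5/11.
Σ over the event: 6·3/22 + 8·1/11 + 10·5/22 = 42/11.
E[T | T is even] = (42/11) / (5/11) = 42/5.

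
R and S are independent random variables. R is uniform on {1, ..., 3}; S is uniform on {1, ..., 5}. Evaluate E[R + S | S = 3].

Outcomes with S = 3: (1,3), (2,3), (3,3), each with probability 1/15.
E[R + S | S = 3] = (4 + 5 + 6) / 3 = 5.

5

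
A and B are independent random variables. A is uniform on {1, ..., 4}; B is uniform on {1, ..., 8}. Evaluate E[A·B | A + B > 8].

41/2

Outcomes with A + B > 8: (1,8), (2,7), (2,8), (3,6), (3,7), (3,8), (4,5), (4,6), (4,7), (4,8), each with probability 1/32.
E[A·B | A + B > 8] = (8 + 14 + 16 + 18 + 21 + 24 + 20 + 24 + 28 + 32) / 10 = 41/2.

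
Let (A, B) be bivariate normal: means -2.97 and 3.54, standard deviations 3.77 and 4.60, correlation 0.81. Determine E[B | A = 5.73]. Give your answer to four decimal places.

12.1385

The regression of B on A has slope ρ·σ_B/σ_A and passes through (μ_A, μ_B).
E[B | A=5.73] = 3.54 + (0.81)·(4.60/3.77)·(5.73 − (-2.97)) = 3.54 + (0.98833)·(8.7) = 12.1385.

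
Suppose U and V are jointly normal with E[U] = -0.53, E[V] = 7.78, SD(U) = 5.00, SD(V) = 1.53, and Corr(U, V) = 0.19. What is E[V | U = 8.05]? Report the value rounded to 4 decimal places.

E[V | U=x] = μ_V + ρ(σ_V/σ_U)(x − μ_U) for jointly normal variables.
E[V | U=8.05] = 7.78 + (0.19)·(1.53/5.00)·(8.05 − (-0.53)) = 7.78 + (0.05814)·(8.58) = 8.2788.

8.2788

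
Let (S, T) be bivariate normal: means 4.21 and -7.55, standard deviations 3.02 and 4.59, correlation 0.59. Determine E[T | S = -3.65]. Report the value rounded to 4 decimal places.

E[T | S=x] = μ_T + ρ(σ_T/σ_S)(x − μ_S) for jointly normal variables.
E[T | S=-3.65] = -7.55 + (0.59)·(4.59/3.02)·(-3.65 − (4.21)) = -7.55 + (0.89672)·(-7.86) = -14.5982.

-14.5982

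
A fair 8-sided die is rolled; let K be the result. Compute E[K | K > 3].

Given K > 3, K is equally likely to be any of {4, 5, 6, 7, 8}.
E[K | K > 3] = (4 + 5 + 6 + 7 + 8) / 5 = 6.

6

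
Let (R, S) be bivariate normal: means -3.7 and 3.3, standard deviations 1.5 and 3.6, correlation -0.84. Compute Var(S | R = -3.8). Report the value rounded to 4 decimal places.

The conditional variance in a bivariate normal is σ_S²(1 − ρ²), independent of x.
Var(S | R=-3.8) = (3.6)²·(1 − (-0.84)²) = 12.96·0.2944 = 3.8154.

3.8154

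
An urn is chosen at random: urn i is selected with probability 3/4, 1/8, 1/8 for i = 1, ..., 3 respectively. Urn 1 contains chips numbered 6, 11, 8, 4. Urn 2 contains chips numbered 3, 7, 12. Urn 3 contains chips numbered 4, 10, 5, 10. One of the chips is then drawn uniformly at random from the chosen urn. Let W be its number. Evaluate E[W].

E[W | urn 1] = (6+11+8+4)/4 = 29/4.
E[W | urn 2] = (3+7+12)/3 = 22/3.
E[W | urn 3] = (4+10+5+10)/4 = 29/4.
E[W] = (3/4)·(29/4) + (1/8)·(22/3) + (1/8)·(29/4) = 697/96.

697/96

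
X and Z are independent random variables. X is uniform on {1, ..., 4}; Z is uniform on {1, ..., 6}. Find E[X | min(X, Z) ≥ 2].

3

P(min(X, Z) ≥ 2) = 5/8.
Summing X·P(x,y) over outcomes with min(X, Z) ≥ 2 gives 15/8.
E[X | min(X, Z) ≥ 2] = (15/8) / (5/8) = 3.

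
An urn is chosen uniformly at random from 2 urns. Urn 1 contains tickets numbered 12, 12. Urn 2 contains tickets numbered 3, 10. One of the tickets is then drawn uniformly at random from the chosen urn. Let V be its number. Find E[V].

E[V | urn 1] = (12+12)/2 = 12.
E[V | urn 2] = (3+10)/2 = 13/2.
E[V] = (1/2)·(12) + (1/2)·(13/2) = 37/4.

37/4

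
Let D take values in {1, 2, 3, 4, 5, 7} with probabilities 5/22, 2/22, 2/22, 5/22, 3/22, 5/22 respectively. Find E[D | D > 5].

P(D > 5) = 5/22.
Σ over the event: 7·5/22 = 35/22.
E[D | D > 5] = (35/22) / (5/22) = 7.

7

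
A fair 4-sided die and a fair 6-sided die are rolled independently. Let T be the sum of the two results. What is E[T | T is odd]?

P(T is odd) = 1/2.
Σ over the event: 3·1/12 + 5·1/6 + 7·1/6 + 9·1/12 = 3.
E[T | T is odd] = (3) / (1/2) = 6.

6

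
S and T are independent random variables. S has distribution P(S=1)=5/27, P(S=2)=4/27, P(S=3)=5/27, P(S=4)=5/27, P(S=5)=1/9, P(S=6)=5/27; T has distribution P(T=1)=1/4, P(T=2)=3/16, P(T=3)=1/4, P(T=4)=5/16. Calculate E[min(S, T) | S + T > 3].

872/381

P(S + T > 3) = 127/144.
Summing min(S,T)·P(x,y) over outcomes with S + T > 3 gives 109/54.
E[min(S, T) | S + T > 3] = (109/54) / (127/144) = 872/381.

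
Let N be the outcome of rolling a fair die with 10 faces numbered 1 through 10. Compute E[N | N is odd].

Given N is odd, N is equally likely to be any of {1, 3, 5, 7, 9}.
E[N | N is odd] = (1 + 3 + 5 + 7 + 9) / 5 = 5.

5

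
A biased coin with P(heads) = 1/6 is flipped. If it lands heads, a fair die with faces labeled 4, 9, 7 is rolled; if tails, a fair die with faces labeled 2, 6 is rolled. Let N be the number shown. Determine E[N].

E[N | heads] = (4+9+7)/3 = 20/3.
E[N | tails] = (2+6)/2 = 4.
E[N] = (1/6)·(20/3) + (5/6)·(4) = 40/9.

40/9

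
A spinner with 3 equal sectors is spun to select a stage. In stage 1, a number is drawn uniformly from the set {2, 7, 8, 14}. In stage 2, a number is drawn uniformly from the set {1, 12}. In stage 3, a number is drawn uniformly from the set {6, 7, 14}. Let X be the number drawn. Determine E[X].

E[X | stage 1] = (2+7+8+14)/4 = 31/4.
E[X | stage 2] = (1+12)/2 = 13/2.
E[X | stage 3] = (6+7+14)/3 = 9.
By the law of total expectation,
E[X] = (1/3)·(31/4) + (1/3)·(13/2) + (1/3)·(9) = 31/4.

31/4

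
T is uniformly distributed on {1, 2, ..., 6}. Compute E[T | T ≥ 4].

Given T ≥ 4, T is equally likely to be any of {4, 5, 6}.
E[T | T ≥ 4] = (4 + 5 + 6) / 3 = 5.

5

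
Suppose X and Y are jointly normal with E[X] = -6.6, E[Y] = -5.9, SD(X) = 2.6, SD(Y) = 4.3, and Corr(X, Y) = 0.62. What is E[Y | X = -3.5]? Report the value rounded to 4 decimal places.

-2.7213

E[Y | X=x] = μ_Y + ρ(σ_Y/σ_X)(x − μ_X) for jointly normal variables.
E[Y | X=-3.5] = -5.9 + (0.62)·(4.3/2.6)·(-3.5 − (-6.6)) = -5.9 + (1.0254)·(3.1) = -2.7213.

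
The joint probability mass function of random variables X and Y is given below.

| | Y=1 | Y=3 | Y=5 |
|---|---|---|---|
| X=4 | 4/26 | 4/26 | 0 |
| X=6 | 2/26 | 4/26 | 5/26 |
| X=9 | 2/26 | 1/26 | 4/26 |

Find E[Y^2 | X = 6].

163/11

P(X = 6) = 11/26.
Σ Y^2·P over the event = 1·(2/26) + 9·(4/26) + 25·(5/26) = 163/26.
E[Y^2 | X = 6] = (163/26) / (11/26) = 163/11.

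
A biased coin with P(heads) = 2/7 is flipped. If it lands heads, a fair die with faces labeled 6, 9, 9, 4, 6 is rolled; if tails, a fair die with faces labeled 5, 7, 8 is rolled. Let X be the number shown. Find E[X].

704/105

E[X | heads] = (6+9+9+4+6)/5 = 34/5.
E[X | tails] = (5+7+8)/3 = 20/3.
E[X] = (2/7)·(34/5) + (5/7)·(20/3) = 704/105.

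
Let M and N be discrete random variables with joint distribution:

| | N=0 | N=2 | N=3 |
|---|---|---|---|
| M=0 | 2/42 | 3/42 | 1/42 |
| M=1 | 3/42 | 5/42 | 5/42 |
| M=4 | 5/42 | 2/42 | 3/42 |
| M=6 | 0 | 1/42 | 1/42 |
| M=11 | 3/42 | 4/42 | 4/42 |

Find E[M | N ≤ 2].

P(N ≤ 2) = 2/3.
Summing M·P(M=x,N=y) over the conditioning event gives 17/6.
E[M | N ≤ 2] = (17/6) / (2/3) = 17/4.

17/4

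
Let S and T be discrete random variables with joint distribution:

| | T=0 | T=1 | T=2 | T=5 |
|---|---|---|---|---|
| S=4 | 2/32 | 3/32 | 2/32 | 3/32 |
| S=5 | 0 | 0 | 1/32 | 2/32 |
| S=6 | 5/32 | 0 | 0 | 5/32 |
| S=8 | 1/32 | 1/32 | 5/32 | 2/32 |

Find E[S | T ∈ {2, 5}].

P(T ∈ {2, 5}) = 5/8.
Summing S·P(S=x,T=y) over the conditioning event gives 121/32.
E[S | T ∈ {2, 5}] = (121/32) / (5/8) = 121/20.

121/20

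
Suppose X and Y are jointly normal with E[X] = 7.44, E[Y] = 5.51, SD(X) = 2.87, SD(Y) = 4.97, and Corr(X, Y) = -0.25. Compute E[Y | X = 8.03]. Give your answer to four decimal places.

5.2546

For a bivariate normal, E[Y | X=x] = μ_Y + ρ·(σ_Y/σ_X)·(x − μ_X).
E[Y | X=8.03] = 5.51 + (-0.25)·(4.97/2.87)·(8.03 − (7.44)) = 5.51 + (-0.43293)·(0.59) = 5.2546.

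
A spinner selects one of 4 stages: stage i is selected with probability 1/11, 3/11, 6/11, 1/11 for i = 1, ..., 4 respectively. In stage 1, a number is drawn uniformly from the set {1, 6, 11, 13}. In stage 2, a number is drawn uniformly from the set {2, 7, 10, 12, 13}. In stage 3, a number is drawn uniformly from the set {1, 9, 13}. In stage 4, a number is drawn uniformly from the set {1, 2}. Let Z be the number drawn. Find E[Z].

E[Z | stage 1] = (1+6+11+13)/4 = 31/4.
E[Z | stage 2] = (2+7+10+12+13)/5 = 44/5.
E[Z | stage 3] = (1+9+13)/3 = 23/3.
E[Z | stage 4] = (1+2)/2 = 3/2.
E[Z] = (1/11)·(31/4) + (3/11)·(44/5) + (6/11)·(23/3) + (1/11)·(3/2) = 1633/220.

1633/220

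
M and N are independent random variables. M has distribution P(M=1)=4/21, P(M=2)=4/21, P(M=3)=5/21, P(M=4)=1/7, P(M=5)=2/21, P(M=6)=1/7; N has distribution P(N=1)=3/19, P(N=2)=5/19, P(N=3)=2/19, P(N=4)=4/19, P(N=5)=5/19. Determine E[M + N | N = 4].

P(N = 4) = 4/19.
Summing (M+N)·P(x,y) over outcomes with N = 4 gives 604/399.
E[M + N | N = 4] = (604/399) / (4/19) = 151/21.

151/21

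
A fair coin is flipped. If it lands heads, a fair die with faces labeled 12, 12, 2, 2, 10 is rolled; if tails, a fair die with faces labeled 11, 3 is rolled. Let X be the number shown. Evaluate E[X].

73/10

E[X | heads] = (12+12+2+2+10)/5 = 38/5.
E[X | tails] = (11+3)/2 = 7.
By the law of total expectation,
E[X] = (1/2)·(38/5) + (1/2)·(7) = 73/10.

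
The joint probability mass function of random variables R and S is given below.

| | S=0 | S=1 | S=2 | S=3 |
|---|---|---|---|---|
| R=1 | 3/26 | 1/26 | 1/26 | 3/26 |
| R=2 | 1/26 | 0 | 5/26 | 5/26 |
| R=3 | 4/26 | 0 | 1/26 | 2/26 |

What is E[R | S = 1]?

1

P(S = 1) = 1/26.
Σ R·P over the event = 1·(1/26) = 1/26.
E[R | S = 1] = (1/26) / (1/26) = 1.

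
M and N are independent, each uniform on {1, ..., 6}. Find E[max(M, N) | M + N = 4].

8/3

Outcomes with M + N = 4: (1,3), (2,2), (3,1), each with probability 1/36.
E[max(M, N) | M + N = 4] = (3 + 2 + 3) / 3 = 8/3.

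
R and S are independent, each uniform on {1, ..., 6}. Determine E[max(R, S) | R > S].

14/3

P(R > S) = 5/12.
Summing max(R,S)·P(x,y) over outcomes with R > S gives 35/18.
E[max(R, S) | R > S] = (35/18) / (5/12) = 14/3.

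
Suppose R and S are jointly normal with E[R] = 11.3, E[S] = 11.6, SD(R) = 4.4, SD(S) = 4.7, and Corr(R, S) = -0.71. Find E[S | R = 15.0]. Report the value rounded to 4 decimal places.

8.7939

For a bivariate normal, E[S | R=x] = μ_S + ρ·(σ_S/σ_R)·(x − μ_R).
E[S | R=15.0] = 11.6 + (-0.71)·(4.7/4.4)·(15.0 − (11.3)) = 11.6 + (-0.75841)·(3.7) = 8.7939.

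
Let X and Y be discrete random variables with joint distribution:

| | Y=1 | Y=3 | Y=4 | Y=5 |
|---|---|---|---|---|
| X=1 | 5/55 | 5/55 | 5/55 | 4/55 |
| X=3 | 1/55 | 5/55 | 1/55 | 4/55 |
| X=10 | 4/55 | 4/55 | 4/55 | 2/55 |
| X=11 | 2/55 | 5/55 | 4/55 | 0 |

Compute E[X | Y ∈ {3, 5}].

151/29

P(Y ∈ {3, 5}) = 29/55.
Summing X·P(X=x,Y=y) over the conditioning event gives 151/55.
E[X | Y ∈ {3, 5}] = (151/55) / (29/55) = 151/29.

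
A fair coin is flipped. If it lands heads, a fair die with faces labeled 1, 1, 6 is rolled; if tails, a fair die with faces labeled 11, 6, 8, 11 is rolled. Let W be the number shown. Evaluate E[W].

35/6

E[W | heads] = (1+1+6)/3 = 8/3.
E[W | tails] = (11+6+8+11)/4 = 9.
By the law of total expectation,
E[W] = (1/2)·(8/3) + (1/2)·(9) = 35/6.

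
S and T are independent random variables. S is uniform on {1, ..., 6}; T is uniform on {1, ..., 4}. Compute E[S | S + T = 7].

9/2

Outcomes with S + T = 7: (3,4), (4,3), (5,2), (6,1), each with probability 1/24.
E[S | S + T = 7] = (3 + 4 + 5 + 6) / 4 = 9/2.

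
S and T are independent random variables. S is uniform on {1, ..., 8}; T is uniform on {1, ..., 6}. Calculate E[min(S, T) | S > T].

P(S > T) = 9/16.
Summing min(S,T)·P(x,y) over outcomes with S > T gives 77/48.
E[min(S, T) | S > T] = (77/48) / (9/16) = 77/27.

77/27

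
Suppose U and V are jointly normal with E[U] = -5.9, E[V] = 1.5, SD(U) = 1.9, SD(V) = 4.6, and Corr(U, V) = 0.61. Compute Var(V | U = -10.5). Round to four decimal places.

13.2864

For a bivariate normal, Var(V | U=x) = σ_V²(1 − ρ²).
Var(V | U=-10.5) = (4.6)²·(1 − (0.61)²) = 21.16·0.6279 = 13.2864.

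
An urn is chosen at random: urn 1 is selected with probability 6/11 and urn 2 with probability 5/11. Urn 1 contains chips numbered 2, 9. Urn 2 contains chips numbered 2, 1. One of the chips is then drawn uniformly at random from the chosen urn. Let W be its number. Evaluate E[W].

E[W | urn 1] = (2+9)/2 = 11/2.
E[W | urn 2] = (2+1)/2 = 3/2.
By the law of total expectation,
E[W] = (6/11)·(11/2) + (5/11)·(3/2) = 81/22.

81/22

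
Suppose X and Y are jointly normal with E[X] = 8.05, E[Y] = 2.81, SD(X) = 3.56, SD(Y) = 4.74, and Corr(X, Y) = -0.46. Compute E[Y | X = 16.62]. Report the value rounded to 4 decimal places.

The regression of Y on X has slope ρ·σ_Y/σ_X and passes through (μ_X, μ_Y).
E[Y | X=16.62] = 2.81 + (-0.46)·(4.74/3.56)·(16.62 − (8.05)) = 2.81 + (-0.61247)·(8.57) = -2.4389.

-2.4389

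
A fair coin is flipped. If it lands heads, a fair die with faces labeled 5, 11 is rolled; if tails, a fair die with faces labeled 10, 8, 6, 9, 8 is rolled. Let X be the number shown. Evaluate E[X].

81/10

E[X | heads] = (5+11)/2 = 8.
E[X | tails] = (10+8+6+9+8)/5 = 41/5.
E[X] = (1/2)·(8) + (1/2)·(41/5) = 81/10.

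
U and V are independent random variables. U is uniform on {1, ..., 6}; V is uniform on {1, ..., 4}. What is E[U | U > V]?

P(U > V) = 7/12.
Summing U·P(x,y) over outcomes with U > V gives 8/3.
E[U | U > V] = (8/3) / (7/12) = 32/7.

32/7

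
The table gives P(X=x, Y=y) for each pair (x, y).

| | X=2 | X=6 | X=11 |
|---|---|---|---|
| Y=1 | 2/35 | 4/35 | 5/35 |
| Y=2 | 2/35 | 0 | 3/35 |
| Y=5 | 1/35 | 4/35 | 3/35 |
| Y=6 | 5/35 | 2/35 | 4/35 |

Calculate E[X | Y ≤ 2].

15/2

P(Y ≤ 2) = 16/35.
Σ X·P over the event = 2·(2/35) + 2·(2/35) + 6·(4/35) + 11·(5/35) + 11·(3/35) = 24/7.
E[X | Y ≤ 2] = (24/7) / (16/35) = 15/2.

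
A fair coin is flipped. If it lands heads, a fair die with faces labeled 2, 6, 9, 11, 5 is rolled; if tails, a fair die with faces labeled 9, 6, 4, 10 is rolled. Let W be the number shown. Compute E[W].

277/40

E[W | heads] = (2+6+9+11+5)/5 = 33/5.
E[W | tails] = (9+6+4+10)/4 = 29/4.
By the law of total expectation,
E[W] = (1/2)·(33/5) + (1/2)·(29/4) = 277/40.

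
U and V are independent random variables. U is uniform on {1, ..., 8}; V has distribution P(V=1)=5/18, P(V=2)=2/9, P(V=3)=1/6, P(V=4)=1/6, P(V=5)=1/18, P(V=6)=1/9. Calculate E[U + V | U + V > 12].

67/5

P(U + V > 12) = 5/144.
Summing (U+V)·P(x,y) over outcomes with U + V > 12 gives 67/144.
E[U + V | U + V > 12] = (67/144) / (5/144) = 67/5.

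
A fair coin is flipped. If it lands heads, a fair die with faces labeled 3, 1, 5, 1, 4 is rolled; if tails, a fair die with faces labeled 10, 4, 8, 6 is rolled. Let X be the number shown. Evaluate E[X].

E[X | heads] = (3+1+5+1+4)/5 = 14/5.
E[X | tails] = (10+4+8+6)/4 = 7.
E[X] = (1/2)·(14/5) + (1/2)·(7) = 49/10.

49/10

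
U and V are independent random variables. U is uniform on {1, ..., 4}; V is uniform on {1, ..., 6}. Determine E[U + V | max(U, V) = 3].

P(max(U, V) = 3) = 5/24.
Summing (U+V)·P(x,y) over outcomes with max(U, V) = 3 gives 1.
E[U + V | max(U, V) = 3] = (1) / (5/24) = 24/5.

24/5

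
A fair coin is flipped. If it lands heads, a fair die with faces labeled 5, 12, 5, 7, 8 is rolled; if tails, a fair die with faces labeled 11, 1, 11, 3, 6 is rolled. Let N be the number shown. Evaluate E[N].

69/10

E[N | heads] = (5+12+5+7+8)/5 = 37/5.
E[N | tails] = (11+1+11+3+6)/5 = 32/5.
By the law of total expectation,
E[N] = (1/2)·(37/5) + (1/2)·(32/5) = 69/10.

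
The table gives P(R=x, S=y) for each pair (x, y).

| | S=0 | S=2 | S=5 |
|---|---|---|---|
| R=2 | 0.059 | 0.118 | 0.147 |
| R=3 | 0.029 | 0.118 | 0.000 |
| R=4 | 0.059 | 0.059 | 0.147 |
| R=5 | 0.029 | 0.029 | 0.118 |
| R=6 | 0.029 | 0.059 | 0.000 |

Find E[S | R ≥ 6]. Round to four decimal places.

1.3409

P(R ≥ 6) = 0.088.
Σ S·P over the event = 0·(0.029) + 2·(0.059) = 0.118.
E[S | R ≥ 6] = (0.118) / (0.088) = 1.3409.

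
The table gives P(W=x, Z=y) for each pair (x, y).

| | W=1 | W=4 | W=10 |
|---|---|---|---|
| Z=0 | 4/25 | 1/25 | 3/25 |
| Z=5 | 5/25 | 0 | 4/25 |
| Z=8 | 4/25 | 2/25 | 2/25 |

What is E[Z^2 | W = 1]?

P(W = 1) = 13/25.
Σ Z^2·P over the event = 0·(4/25) + 25·(5/25) + 64·(4/25) = 381/25.
E[Z^2 | W = 1] = (381/25) / (13/25) = 381/13.

381/13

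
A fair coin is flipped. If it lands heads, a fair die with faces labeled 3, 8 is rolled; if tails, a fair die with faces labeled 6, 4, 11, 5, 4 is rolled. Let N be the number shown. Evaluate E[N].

E[N | heads] = (3+8)/2 = 11/2.
E[N | tails] = (6+4+11+5+4)/5 = 6.
By the law of total expectation,
E[N] = (1/2)·(11/2) + (1/2)·(6) = 23/4.

23/4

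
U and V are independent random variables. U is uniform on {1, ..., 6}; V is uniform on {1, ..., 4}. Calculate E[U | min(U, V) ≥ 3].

Outcomes with min(U, V) ≥ 3: (3,3), (3,4), (4,3), (4,4), (5,3), (5,4), (6,3), (6,4), each with probability 1/24.
E[U | min(U, V) ≥ 3] = (3 + 3 + 4 + 4 + 5 + 5 + 6 + 6) / 8 = 9/2.

9/2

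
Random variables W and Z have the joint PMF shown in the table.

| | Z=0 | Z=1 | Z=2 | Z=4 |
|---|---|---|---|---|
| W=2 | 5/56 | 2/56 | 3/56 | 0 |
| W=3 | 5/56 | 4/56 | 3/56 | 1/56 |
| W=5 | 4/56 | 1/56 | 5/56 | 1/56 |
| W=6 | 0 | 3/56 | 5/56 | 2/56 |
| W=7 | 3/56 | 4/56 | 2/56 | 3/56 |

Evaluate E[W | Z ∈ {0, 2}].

P(Z ∈ {0, 2}) = 5/8.
Summing W·P(W=x,Z=y) over the conditioning event gives 75/28.
E[W | Z ∈ {0, 2}] = (75/28) / (5/8) = 30/7.

30/7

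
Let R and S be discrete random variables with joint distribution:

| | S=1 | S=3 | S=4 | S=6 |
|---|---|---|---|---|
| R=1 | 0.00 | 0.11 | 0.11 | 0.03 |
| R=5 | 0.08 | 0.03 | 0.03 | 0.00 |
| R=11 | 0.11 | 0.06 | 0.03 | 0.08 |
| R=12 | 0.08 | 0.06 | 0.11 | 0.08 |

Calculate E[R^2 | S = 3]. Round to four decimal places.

64.4615

P(S = 3) = 0.26.
Σ R^2·P over the event = 1·(0.11) + 25·(0.03) + 121·(0.06) + 144·(0.06) = 16.76.
E[R^2 | S = 3] = (16.76) / (0.26) = 64.4615.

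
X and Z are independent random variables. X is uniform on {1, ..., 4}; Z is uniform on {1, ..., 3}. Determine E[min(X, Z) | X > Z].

5/3

Outcomes with X > Z: (2,1), (3,1), (3,2), (4,1), (4,2), (4,3), each with probability 1/12.
E[min(X, Z) | X > Z] = (1 + 1 + 2 + 1 + 2 + 3) / 6 = 5/3.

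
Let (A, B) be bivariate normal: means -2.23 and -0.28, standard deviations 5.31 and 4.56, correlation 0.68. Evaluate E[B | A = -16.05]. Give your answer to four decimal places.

-8.3503

The regression of B on A has slope ρ·σ_B/σ_A and passes through (μ_A, μ_B).
E[B | A=-16.05] = -0.28 + (0.68)·(4.56/5.31)·(-16.05 − (-2.23)) = -0.28 + (0.583955)·(-13.82) = -8.3503.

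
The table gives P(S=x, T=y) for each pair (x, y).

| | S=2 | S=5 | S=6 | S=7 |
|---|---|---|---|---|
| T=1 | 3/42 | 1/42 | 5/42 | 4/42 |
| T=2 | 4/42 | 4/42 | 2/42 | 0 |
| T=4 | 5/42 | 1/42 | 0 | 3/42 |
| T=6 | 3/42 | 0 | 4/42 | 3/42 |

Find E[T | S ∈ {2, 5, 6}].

P(S ∈ {2, 5, 6}) = 16/21.
Summing T·P(S=x,T=y) over the conditioning event gives 95/42.
E[T | S ∈ {2, 5, 6}] = (95/42) / (16/21) = 95/32.

95/32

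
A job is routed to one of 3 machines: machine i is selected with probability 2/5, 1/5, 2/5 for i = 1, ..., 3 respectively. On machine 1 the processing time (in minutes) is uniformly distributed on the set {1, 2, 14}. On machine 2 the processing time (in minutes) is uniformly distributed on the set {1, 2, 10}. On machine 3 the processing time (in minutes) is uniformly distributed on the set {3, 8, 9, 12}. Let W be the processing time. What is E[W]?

E[W | machine 1] = (1+2+14)/3 = 17/3.
E[W | machine 2] = (1+2+10)/3 = 13/3.
E[W | machine 3] = (3+8+9+12)/4 = 8.
E[W] = (2/5)·(17/3) + (1/5)·(13/3) + (2/5)·(8) = 19/3.

19/3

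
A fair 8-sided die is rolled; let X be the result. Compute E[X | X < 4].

Given X < 4, X is equally likely to be any of {1, 2, 3}.
E[X | X < 4] = (1 + 2 + 3) / 3 = 2.

2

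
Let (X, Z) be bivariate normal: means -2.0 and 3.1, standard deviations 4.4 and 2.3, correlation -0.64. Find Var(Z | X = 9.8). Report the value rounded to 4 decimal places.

3.1232

The conditional variance in a bivariate normal is σ_Z²(1 − ρ²), independent of x.
Var(Z | X=9.8) = (2.3)²·(1 − (-0.64)²) = 5.29·0.5904 = 3.1232.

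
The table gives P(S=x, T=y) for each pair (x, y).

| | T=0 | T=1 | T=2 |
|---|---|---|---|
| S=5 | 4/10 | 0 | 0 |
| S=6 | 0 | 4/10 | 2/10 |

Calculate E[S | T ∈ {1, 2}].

P(T ∈ {1, 2}) = 3/5.
Σ S·P over the event = 6·(4/10) + 6·(2/10) = 18/5.
E[S | T ∈ {1, 2}] = (18/5) / (3/5) = 6.

6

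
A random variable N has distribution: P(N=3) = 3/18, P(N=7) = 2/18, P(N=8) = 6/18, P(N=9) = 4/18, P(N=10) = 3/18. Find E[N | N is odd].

P(N is odd) = 1/2.
Σ over the event: 3·1/6 + 7·1/9 + 9·2/9 = 59/18.
E[N | N is odd] = (59/18) / (1/2) = 59/9.

59/9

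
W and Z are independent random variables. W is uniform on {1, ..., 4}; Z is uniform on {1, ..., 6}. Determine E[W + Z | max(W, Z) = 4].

44/7

Outcomes with max(W, Z) = 4: (1,4), (2,4), (3,4), (4,1), (4,2), (4,3), (4,4), each with probability 1/24.
E[W + Z | max(W, Z) = 4] = (5 + 6 + 7 + 5 + 6 + 7 + 8) / 7 = 44/7.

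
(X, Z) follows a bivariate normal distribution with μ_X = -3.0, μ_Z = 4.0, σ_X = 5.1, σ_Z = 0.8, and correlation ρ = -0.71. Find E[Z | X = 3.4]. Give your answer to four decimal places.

The regression of Z on X has slope ρ·σ_Z/σ_X and passes through (μ_X, μ_Z).
E[Z | X=3.4] = 4.0 + (-0.71)·(0.8/5.1)·(3.4 − (-3.0)) = 4.0 + (-0.11137)·(6.4) = 3.2872.

3.2872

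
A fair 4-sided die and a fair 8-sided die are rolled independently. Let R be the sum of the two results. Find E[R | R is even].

P(R is even) = 1/2.
Σ over the event: 2·1/32 + 4·3/32 + 6·1/8 + 8·1/8 + 10·3/32 + 12·1/32 = 7/2.
E[R | R is even] = (7/2) / (1/2) = 7.

7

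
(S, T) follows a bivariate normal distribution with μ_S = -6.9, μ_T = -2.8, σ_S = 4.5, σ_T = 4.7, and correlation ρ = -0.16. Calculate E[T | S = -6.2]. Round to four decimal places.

-2.9170

For a bivariate normal, E[T | S=x] = μ_T + ρ·(σ_T/σ_S)·(x − μ_S).
E[T | S=-6.2] = -2.8 + (-0.16)·(4.7/4.5)·(-6.2 − (-6.9)) = -2.8 + (-0.16711)·(0.7) = -2.9170.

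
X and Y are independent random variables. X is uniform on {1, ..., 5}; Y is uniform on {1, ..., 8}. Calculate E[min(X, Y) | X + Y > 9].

Outcomes with X + Y > 9: (2,8), (3,7), (3,8), (4,6), (4,7), (4,8), (5,5), (5,6), (5,7), (5,8), each with probability 1/40.
E[min(X, Y) | X + Y > 9] = (2 + 3 + 3 + 4 + 4 + 4 + 5 + 5 + 5 + 5) / 10 = 4.

4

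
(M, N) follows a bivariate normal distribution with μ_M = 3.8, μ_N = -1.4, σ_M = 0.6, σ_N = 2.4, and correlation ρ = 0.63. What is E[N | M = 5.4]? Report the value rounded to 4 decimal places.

2.6320

E[N | M=x] = μ_N + ρ(σ_N/σ_M)(x − μ_M) for jointly normal variables.
E[N | M=5.4] = -1.4 + (0.63)·(2.4/0.6)·(5.4 − (3.8)) = -1.4 + (2.52)·(1.6) = 2.6320.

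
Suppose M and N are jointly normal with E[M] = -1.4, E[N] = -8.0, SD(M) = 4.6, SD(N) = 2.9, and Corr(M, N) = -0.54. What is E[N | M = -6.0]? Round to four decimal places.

For a bivariate normal, E[N | M=x] = μ_N + ρ·(σ_N/σ_M)·(x − μ_M).
E[N | M=-6.0] = -8.0 + (-0.54)·(2.9/4.6)·(-6.0 − (-1.4)) = -8.0 + (-0.34043)·(-4.6) = -6.4340.

-6.4340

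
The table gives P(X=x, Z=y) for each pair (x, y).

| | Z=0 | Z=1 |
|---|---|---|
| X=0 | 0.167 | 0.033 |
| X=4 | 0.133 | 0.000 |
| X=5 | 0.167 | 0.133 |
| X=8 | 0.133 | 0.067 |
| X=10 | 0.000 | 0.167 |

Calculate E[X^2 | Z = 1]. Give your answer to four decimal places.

60.7825

P(Z = 1) = 0.400.
Σ X^2·P over the event = 0·(0.033) + 25·(0.133) + 64·(0.067) + 100·(0.167) = 24.313.
E[X^2 | Z = 1] = (24.313) / (0.400) = 60.7825.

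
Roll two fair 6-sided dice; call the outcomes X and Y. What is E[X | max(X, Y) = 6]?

P(max(X, Y) = 6) = 11/36.
Summing X·P(x,y) over outcomes with max(X, Y) = 6 gives 17/12.
E[X | max(X, Y) = 6] = (17/12) / (11/36) = 51/11.

51/11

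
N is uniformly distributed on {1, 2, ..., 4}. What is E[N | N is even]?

3

Given N is even, N is equally likely to be any of {2, 4}.
E[N | N is even] = (2 + 4) / 2 = 3.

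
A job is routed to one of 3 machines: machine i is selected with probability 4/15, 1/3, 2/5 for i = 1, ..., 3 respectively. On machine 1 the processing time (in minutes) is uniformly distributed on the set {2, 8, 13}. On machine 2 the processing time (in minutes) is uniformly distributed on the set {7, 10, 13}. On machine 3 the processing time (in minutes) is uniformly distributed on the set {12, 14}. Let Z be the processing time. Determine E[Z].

E[Z | machine 1] = (2+8+13)/3 = 23/3.
E[Z | machine 2] = (7+10+13)/3 = 10.
E[Z | machine 3] = (12+14)/2 = 13.
E[Z] = (4/15)·(23/3) + (1/3)·(10) + (2/5)·(13) = 476/45.

476/45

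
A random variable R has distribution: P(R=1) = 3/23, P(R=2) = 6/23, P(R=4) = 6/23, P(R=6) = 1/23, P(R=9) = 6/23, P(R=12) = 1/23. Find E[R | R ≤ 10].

9/2

P(R ≤ 10) = 22/23.
Σ over the event: 1·3/23 + 2·6/23 + 4·6/23 + 6·1/23 + 9·6/23 = 99/23.
E[R | R ≤ 10] = (99/23) / (22/23) = 9/2.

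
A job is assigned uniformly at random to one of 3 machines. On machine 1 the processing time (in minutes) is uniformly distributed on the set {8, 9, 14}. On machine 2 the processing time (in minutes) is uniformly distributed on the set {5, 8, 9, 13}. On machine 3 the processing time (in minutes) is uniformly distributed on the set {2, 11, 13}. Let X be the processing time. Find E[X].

E[X | machine 1] = (8+9+14)/3 = 31/3.
E[X | machine 2] = (5+8+9+13)/4 = 35/4.
E[X | machine 3] = (2+11+13)/3 = 26/3.
E[X] = (1/3)·(31/3) + (1/3)·(35/4) + (1/3)·(26/3) = 37/4.

37/4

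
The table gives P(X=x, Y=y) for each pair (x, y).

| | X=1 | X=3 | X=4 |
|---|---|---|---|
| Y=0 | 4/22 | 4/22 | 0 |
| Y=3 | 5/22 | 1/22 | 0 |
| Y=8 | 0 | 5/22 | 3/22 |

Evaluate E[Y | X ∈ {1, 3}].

58/19

P(X ∈ {1, 3}) = 19/22.
Σ Y·P over the event = 0·(4/22) + 3·(5/22) + 0·(4/22) + 3·(1/22) + 8·(5/22) = 29/11.
E[Y | X ∈ {1, 3}] = (29/11) / (19/22) = 58/19.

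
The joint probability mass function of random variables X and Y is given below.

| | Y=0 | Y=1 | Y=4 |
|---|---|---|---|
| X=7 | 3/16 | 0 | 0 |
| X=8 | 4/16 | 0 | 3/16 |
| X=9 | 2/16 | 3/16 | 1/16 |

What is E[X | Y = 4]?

33/4

P(Y = 4) = 1/4.
Σ X·P over the event = 8·(3/16) + 9·(1/16) = 33/16.
E[X | Y = 4] = (33/16) / (1/4) = 33/4.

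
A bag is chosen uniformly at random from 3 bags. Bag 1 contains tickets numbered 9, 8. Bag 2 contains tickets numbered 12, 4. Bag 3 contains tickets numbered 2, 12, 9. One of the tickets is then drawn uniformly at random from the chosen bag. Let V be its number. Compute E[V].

145/18

E[V | bag 1] = (9+8)/2 = 17/2.
E[V | bag 2] = (12+4)/2 = 8.
E[V | bag 3] = (2+12+9)/3 = 23/3.
E[V] = (1/3)·(17/2) + (1/3)·(8) + (1/3)·(23/3) = 145/18.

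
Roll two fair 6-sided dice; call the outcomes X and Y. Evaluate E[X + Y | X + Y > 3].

P(X + Y > 3) = 11/12.
Summing (X+Y)·P(x,y) over outcomes with X + Y > 3 gives 61/9.
E[X + Y | X + Y > 3] = (61/9) / (11/12) = 244/33.

244/33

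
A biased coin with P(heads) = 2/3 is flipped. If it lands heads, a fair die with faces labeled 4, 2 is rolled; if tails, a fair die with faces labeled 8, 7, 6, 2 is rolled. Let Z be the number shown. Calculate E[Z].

E[Z | heads] = (4+2)/2 = 3.
E[Z | tails] = (8+7+6+2)/4 = 23/4.
By the law of total expectation,
E[Z] = (2/3)·(3) + (1/3)·(23/4) = 47/12.

47/12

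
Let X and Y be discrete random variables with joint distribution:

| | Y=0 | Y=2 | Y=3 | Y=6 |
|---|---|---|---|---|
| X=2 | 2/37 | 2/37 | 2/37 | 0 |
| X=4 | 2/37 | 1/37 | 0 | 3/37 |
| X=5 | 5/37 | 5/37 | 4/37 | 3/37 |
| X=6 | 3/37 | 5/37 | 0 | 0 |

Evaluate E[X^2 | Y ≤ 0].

91/4

P(Y ≤ 0) = 12/37.
Σ X^2·P over the event = 4·(2/37) + 16·(2/37) + 25·(5/37) + 36·(3/37) = 273/37.
E[X^2 | Y ≤ 0] = (273/37) / (12/37) = 91/4.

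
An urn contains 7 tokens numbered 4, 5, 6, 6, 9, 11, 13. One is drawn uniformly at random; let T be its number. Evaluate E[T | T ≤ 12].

41/6

P(T ≤ 12) = 6/7.
Σ over the event: 4·1/7 + 5·1/7 + 6·2/7 + 9·1/7 + 11·1/7 = 41/7.
E[T | T ≤ 12] = (41/7) / (6/7) = 41/6.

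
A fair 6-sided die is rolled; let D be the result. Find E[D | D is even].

4

Given D is even, D is equally likely to be any of {2, 4, 6}.
E[D | D is even] = (2 + 4 + 6) / 3 = 4.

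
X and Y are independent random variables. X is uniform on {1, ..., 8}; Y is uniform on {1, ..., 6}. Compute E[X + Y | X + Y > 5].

P(X + Y > 5) = 19/24.
Summing (X+Y)·P(x,y) over outcomes with X + Y > 5 gives 43/6.
E[X + Y | X + Y > 5] = (43/6) / (19/24) = 172/19.

172/19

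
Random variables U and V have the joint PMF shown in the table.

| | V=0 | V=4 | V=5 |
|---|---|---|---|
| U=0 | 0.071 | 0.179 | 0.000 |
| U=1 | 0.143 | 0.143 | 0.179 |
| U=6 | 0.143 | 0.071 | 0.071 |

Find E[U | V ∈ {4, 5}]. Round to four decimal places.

P(V ∈ {4, 5}) = 0.643.
Σ U·P over the event = 0·(0.179) + 1·(0.143) + 1·(0.179) + 6·(0.071) + 6·(0.071) = 1.174.
E[U | V ∈ {4, 5}] = (1.174) / (0.643) = 1.8258.

1.8258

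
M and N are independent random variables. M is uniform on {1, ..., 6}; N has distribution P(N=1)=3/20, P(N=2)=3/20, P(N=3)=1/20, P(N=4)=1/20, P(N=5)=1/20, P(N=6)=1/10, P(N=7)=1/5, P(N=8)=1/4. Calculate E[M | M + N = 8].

P(M + N = 8) = 1/10.
Summing M·P(x,y) over outcomes with M + N = 8 gives 19/60.
E[M | M + N = 8] = (19/60) / (1/10) = 19/6.

19/6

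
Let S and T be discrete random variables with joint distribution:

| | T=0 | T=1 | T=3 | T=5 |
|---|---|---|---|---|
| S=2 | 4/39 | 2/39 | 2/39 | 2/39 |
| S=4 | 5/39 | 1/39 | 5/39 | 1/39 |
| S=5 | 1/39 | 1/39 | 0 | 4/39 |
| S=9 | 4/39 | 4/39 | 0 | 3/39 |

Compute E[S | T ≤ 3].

142/29

P(T ≤ 3) = 29/39.
Summing S·P(S=x,T=y) over the conditioning event gives 142/39.
E[S | T ≤ 3] = (142/39) / (29/39) = 142/29.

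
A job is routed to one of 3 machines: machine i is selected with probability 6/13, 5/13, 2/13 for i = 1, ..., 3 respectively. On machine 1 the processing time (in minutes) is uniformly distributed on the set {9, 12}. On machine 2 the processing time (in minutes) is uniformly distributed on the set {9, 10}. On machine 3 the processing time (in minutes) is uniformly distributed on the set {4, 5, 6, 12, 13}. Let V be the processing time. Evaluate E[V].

253/26

E[V | machine 1] = (9+12)/2 = 21/2.
E[V | machine 2] = (9+10)/2 = 19/2.
E[V | machine 3] = (4+5+6+12+13)/5 = 8.
By the law of total expectation,
E[V] = (6/13)·(21/2) + (5/13)·(19/2) + (2/13)·(8) = 253/26.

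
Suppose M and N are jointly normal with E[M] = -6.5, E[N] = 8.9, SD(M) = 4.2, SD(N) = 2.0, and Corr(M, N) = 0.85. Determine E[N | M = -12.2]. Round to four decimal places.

6.5929

E[N | M=x] = μ_N + ρ(σ_N/σ_M)(x − μ_M) for jointly normal variables.
E[N | M=-12.2] = 8.9 + (0.85)·(2.0/4.2)·(-12.2 − (-6.5)) = 8.9 + (0.40476)·(-5.7) = 6.5929.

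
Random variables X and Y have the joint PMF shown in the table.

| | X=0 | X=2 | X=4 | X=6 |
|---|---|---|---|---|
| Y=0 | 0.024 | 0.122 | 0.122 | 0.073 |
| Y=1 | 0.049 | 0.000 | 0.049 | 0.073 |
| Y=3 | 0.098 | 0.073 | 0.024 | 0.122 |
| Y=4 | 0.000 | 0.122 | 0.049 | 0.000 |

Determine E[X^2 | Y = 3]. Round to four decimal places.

P(Y = 3) = 0.317.
Σ X^2·P over the event = 0·(0.098) + 4·(0.073) + 16·(0.024) + 36·(0.122) = 5.068.
E[X^2 | Y = 3] = (5.068) / (0.317) = 15.9874.

15.9874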